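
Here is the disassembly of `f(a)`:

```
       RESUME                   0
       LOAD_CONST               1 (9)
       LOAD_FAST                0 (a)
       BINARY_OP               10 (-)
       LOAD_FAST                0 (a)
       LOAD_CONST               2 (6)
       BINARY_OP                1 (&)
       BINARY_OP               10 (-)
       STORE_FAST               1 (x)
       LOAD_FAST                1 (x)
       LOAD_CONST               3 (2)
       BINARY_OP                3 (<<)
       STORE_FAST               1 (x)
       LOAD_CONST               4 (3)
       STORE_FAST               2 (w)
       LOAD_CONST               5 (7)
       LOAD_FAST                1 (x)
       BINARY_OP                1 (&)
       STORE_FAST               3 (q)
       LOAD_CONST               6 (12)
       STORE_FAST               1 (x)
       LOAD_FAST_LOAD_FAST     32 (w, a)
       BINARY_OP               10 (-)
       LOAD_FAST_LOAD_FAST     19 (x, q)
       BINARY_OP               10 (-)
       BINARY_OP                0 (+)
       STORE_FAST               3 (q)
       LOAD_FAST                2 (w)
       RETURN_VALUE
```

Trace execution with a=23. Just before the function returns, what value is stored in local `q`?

-8

LOAD_CONST → push 9. Stack: [9]
LOAD_FAST a → push 23. Stack: [9, 23]
BINARY_OP - → 9 - 23 = -14. Stack: [-14]
LOAD_FAST a → push 23. Stack: [-14, 23]
LOAD_CONST → push 6. Stack: [-14, 23, 6]
BINARY_OP & → 23 & 6 = 6. Stack: [-14, 6]
BINARY_OP - → -14 - 6 = -20. Stack: [-20]
STORE_FAST x → x=-20. Stack: []
LOAD_FAST x → push -20. Stack: [-20]
LOAD_CONST → push 2. Stack: [-20, 2]
BINARY_OP << → -20 << 2 = -80. Stack: [-80]
STORE_FAST x → x=-80. Stack: []
LOAD_CONST → push 3. Stack: [3]
STORE_FAST w → w=3. Stack: []
LOAD_CONST → push 7. Stack: [7]
LOAD_FAST x → push -80. Stack: [7, -80]
BINARY_OP & → 7 & -80 = 0. Stack: [0]
STORE_FAST q → q=0. Stack: []
LOAD_CONST → push 12. Stack: [12]
STORE_FAST x → x=12. Stack: []
LOAD_FAST_LOAD_FAST w,a → push 3,23. Stack: [3, 23]
BINARY_OP - → 3 - 23 = -20. Stack: [-20]
LOAD_FAST_LOAD_FAST x,q → push 12,0. Stack: [-20, 12, 0]
BINARY_OP - → 12 - 0 = 12. Stack: [-20, 12]
BINARY_OP + → -20 + 12 = -8. Stack: [-8]
STORE_FAST q → q=-8. Stack: []
LOAD_FAST w → push 3. Stack: [3]
RETURN_VALUE → return 3.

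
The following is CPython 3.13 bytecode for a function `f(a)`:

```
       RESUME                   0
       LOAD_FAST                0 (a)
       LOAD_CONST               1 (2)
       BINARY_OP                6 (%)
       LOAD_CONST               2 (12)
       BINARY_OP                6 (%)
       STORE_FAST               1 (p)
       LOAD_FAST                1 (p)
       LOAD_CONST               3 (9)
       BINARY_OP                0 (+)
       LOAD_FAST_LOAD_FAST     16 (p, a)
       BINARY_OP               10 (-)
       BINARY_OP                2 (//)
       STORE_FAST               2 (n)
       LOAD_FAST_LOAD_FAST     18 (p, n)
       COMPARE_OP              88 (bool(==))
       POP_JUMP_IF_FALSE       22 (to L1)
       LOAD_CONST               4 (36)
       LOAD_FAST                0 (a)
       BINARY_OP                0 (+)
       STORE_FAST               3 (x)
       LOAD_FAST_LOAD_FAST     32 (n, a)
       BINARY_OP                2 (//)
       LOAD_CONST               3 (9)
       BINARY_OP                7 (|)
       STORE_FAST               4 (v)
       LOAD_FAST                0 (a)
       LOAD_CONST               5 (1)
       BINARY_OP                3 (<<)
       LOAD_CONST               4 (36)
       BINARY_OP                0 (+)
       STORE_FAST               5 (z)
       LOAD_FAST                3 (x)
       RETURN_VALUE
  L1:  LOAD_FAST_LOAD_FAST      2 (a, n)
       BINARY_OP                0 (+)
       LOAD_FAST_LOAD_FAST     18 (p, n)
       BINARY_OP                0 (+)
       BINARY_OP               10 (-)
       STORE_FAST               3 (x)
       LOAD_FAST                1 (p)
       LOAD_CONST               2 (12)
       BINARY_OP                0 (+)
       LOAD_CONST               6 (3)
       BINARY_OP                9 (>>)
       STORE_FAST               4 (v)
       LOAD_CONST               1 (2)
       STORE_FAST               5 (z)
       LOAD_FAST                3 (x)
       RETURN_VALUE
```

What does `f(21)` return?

20

LOAD_FAST a → push 21. Stack: [21]
LOAD_CONST → push 2. Stack: [21, 2]
BINARY_OP % → 21 % 2 = 1. Stack: [1]
LOAD_CONST → push 12. Stack: [1, 12]
BINARY_OP % → 1 % 12 = 1. Stack: [1]
STORE_FAST p → p=1. Stack: []
LOAD_FAST p → push 1. Stack: [1]
LOAD_CONST → push 9. Stack: [1, 9]
BINARY_OP + → 1 + 9 = 10. Stack: [10]
LOAD_FAST_LOAD_FAST p,a → push 1,21. Stack: [10, 1, 21]
BINARY_OP - → 1 - 21 = -20. Stack: [10, -20]
BINARY_OP // → 10 // -20 = -1. Stack: [-1]
STORE_FAST n → n=-1. Stack: []
LOAD_FAST_LOAD_FAST p,n → push 1,-1. Stack: [1, -1]
COMPARE_OP bool(==) → 1 vs -1 = False. Stack: [False]
POP_JUMP_IF_FALSE → pop False; jump. Stack: []
LOAD_FAST_LOAD_FAST a,n → push 21,-1. Stack: [21, -1]
BINARY_OP + → 21 + -1 = 20. Stack: [20]
LOAD_FAST_LOAD_FAST p,n → push 1,-1. Stack: [20, 1, -1]
BINARY_OP + → 1 + -1 = 0. Stack: [20, 0]
BINARY_OP - → 20 - 0 = 20. Stack: [20]
STORE_FAST x → x=20. Stack: []
LOAD_FAST p → push 1. Stack: [1]
LOAD_CONST → push 12. Stack: [1, 12]
BINARY_OP + → 1 + 12 = 13. Stack: [13]
LOAD_CONST → push 3. Stack: [13, 3]
BINARY_OP >> → 13 >> 3 = 1. Stack: [1]
STORE_FAST v → v=1. Stack: []
LOAD_CONST → push 2. Stack: [2]
STORE_FAST z → z=2. Stack: []
LOAD_FAST x → push 20. Stack: [20]
RETURN_VALUE → return 20.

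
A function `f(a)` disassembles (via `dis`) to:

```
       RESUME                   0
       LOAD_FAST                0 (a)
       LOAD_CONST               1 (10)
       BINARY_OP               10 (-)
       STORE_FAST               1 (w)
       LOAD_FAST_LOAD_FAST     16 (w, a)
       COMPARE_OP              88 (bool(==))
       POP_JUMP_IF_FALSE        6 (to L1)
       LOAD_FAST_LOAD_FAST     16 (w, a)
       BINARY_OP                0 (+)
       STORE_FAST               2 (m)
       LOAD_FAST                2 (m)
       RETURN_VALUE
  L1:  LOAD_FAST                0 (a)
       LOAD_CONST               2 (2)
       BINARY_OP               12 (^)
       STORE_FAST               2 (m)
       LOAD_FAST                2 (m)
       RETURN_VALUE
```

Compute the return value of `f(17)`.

19

LOAD_FAST a → push 17. Stack: [17]
LOAD_CONST → push 10. Stack: [17, 10]
BINARY_OP - → 17 - 10 = 7. Stack: [7]
STORE_FAST w → w=7. Stack: []
LOAD_FAST_LOAD_FAST w,a → push 7,17. Stack: [7, 17]
COMPARE_OP bool(==) → 7 vs 17 = False. Stack: [False]
POP_JUMP_IF_FALSE → pop False; jump. Stack: []
LOAD_FAST a → push 17. Stack: [17]
LOAD_CONST → push 2. Stack: [17, 2]
BINARY_OP ^ → 17 ^ 2 = 19. Stack: [19]
STORE_FAST m → m=19. Stack: []
LOAD_FAST m → push 19. Stack: [19]
RETURN_VALUE → return 19.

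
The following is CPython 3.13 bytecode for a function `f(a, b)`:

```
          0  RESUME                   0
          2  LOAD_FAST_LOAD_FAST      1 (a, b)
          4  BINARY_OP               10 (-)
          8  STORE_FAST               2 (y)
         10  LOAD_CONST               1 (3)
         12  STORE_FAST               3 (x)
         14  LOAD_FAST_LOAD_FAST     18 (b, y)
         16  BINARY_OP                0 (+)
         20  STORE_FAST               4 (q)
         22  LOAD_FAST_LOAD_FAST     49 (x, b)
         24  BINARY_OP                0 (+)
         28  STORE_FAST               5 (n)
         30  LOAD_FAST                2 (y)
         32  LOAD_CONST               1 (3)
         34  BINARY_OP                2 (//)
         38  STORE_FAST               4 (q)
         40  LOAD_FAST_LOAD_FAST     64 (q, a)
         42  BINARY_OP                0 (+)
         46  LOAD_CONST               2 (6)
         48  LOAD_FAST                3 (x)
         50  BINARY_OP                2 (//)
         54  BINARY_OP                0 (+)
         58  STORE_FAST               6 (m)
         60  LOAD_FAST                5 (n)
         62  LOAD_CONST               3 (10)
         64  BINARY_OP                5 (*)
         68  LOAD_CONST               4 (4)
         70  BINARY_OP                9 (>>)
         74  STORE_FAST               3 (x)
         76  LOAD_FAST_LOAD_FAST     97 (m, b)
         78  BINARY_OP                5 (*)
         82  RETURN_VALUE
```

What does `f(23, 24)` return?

LOAD_FAST_LOAD_FAST a,b → push 23,24. Stack: [23, 24]
BINARY_OP - → 23 - 24 = -1. Stack: [-1]
STORE_FAST y → y=-1. Stack: []
LOAD_CONST → push 3. Stack: [3]
STORE_FAST x → x=3. Stack: []
LOAD_FAST_LOAD_FAST b,y → push 24,-1. Stack: [24, -1]
BINARY_OP + → 24 + -1 = 23. Stack: [23]
STORE_FAST q → q=23. Stack: []
LOAD_FAST_LOAD_FAST x,b → push 3,24. Stack: [3, 24]
BINARY_OP + → 3 + 24 = 27. Stack: [27]
STORE_FAST n → n=27. Stack: []
LOAD_FAST y → push -1. Stack: [-1]
LOAD_CONST → push 3. Stack: [-1, 3]
BINARY_OP // → -1 // 3 = -1. Stack: [-1]
STORE_FAST q → q=-1. Stack: []
LOAD_FAST_LOAD_FAST q,a → push -1,23. Stack: [-1, 23]
BINARY_OP + → -1 + 23 = 22. Stack: [22]
LOAD_CONST → push 6. Stack: [22, 6]
LOAD_FAST x → push 3. Stack: [22, 6, 3]
BINARY_OP // → 6 // 3 = 2. Stack: [22, 2]
BINARY_OP + → 22 + 2 = 24. Stack: [24]
STORE_FAST m → m=24. Stack: []
LOAD_FAST n → push 27. Stack: [27]
LOAD_CONST → push 10. Stack: [27, 10]
BINARY_OP * → 27 * 10 = 270. Stack: [270]
LOAD_CONST → push 4. Stack: [270, 4]
BINARY_OP >> → 270 >> 4 = 16. Stack: [16]
STORE_FAST x → x=16. Stack: []
LOAD_FAST_LOAD_FAST m,b → push 24,24. Stack: [24, 24]
BINARY_OP * → 24 * 24 = 576. Stack: [576]
RETURN_VALUE → return 576.

576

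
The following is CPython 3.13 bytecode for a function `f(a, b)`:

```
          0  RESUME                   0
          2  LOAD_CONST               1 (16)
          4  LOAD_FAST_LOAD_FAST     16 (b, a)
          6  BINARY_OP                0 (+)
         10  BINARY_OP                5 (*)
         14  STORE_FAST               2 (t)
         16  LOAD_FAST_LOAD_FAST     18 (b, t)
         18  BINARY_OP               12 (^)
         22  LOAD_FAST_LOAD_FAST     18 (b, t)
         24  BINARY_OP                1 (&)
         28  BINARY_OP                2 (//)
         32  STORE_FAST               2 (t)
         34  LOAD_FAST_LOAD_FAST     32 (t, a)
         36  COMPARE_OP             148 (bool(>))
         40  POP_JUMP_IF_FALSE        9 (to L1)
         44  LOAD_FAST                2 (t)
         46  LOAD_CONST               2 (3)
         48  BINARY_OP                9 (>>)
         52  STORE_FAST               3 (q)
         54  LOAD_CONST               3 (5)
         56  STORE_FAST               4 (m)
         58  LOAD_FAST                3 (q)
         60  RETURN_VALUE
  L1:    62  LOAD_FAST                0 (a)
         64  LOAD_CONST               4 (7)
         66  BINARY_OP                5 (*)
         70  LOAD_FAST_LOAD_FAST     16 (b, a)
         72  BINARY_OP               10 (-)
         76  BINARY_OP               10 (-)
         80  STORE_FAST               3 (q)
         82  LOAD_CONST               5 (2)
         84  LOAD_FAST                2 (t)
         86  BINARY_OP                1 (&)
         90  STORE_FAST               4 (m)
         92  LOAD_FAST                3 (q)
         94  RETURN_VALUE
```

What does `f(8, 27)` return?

LOAD_CONST → push 16. Stack: [16]
LOAD_FAST_LOAD_FAST b,a → push 27,8. Stack: [16, 27, 8]
BINARY_OP + → 27 + 8 = 35. Stack: [16, 35]
BINARY_OP * → 16 * 35 = 560. Stack: [560]
STORE_FAST t → t=560. Stack: []
LOAD_FAST_LOAD_FAST b,t → push 27,560. Stack: [27, 560]
BINARY_OP ^ → 27 ^ 560 = 555. Stack: [555]
LOAD_FAST_LOAD_FAST b,t → push 27,560. Stack: [555, 27, 560]
BINARY_OP & → 27 & 560 = 16. Stack: [555, 16]
BINARY_OP // → 555 // 16 = 34. Stack: [34]
STORE_FAST t → t=34. Stack: []
LOAD_FAST_LOAD_FAST t,a → push 34,8. Stack: [34, 8]
COMPARE_OP bool(>) → 34 vs 8 = True. Stack: [True]
POP_JUMP_IF_FALSE → pop True; no jump. Stack: []
LOAD_FAST t → push 34. Stack: [34]
LOAD_CONST → push 3. Stack: [34, 3]
BINARY_OP >> → 34 >> 3 = 4. Stack: [4]
STORE_FAST q → q=4. Stack: []
LOAD_CONST → push 5. Stack: [5]
STORE_FAST m → m=5. Stack: []
LOAD_FAST q → push 4. Stack: [4]
RETURN_VALUE → return 4.

4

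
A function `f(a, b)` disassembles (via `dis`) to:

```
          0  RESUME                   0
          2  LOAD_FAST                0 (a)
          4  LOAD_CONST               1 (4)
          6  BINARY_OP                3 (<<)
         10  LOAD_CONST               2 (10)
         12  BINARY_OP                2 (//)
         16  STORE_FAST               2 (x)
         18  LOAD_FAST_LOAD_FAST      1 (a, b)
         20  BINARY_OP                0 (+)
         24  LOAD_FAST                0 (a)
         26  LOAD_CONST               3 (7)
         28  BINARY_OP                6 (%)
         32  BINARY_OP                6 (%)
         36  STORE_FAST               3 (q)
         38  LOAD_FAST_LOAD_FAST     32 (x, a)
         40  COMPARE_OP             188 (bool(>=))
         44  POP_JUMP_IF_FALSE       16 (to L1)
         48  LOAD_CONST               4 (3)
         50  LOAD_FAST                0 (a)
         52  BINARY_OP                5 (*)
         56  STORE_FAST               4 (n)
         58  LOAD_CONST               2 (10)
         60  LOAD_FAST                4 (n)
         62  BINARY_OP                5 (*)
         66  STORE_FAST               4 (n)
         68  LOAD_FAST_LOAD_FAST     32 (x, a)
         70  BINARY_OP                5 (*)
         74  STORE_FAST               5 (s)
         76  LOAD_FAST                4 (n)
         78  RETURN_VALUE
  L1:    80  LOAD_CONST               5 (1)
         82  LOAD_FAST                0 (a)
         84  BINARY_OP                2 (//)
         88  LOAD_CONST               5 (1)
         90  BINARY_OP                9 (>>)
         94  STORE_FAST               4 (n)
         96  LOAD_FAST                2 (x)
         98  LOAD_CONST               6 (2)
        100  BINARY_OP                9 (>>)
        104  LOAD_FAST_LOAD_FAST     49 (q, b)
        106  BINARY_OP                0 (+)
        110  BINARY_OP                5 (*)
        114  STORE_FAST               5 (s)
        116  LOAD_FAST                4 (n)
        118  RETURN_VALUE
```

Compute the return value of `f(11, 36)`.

330

LOAD_FAST a → push 11. Stack: [11]
LOAD_CONST → push 4. Stack: [11, 4]
BINARY_OP << → 11 << 4 = 176. Stack: [176]
LOAD_CONST → push 10. Stack: [176, 10]
BINARY_OP // → 176 // 10 = 17. Stack: [17]
STORE_FAST x → x=17. Stack: []
LOAD_FAST_LOAD_FAST a,b → push 11,36. Stack: [11, 36]
BINARY_OP + → 11 + 36 = 47. Stack: [47]
LOAD_FAST a → push 11. Stack: [47, 11]
LOAD_CONST → push 7. Stack: [47, 11, 7]
BINARY_OP % → 11 % 7 = 4. Stack: [47, 4]
BINARY_OP % → 47 % 4 = 3. Stack: [3]
STORE_FAST q → q=3. Stack: []
LOAD_FAST_LOAD_FAST x,a → push 17,11. Stack: [17, 11]
COMPARE_OP bool(>=) → 17 vs 11 = True. Stack: [True]
POP_JUMP_IF_FALSE → pop True; no jump. Stack: []
LOAD_CONST → push 3. Stack: [3]
LOAD_FAST a → push 11. Stack: [3, 11]
BINARY_OP * → 3 * 11 = 33. Stack: [33]
STORE_FAST n → n=33. Stack: []
LOAD_CONST → push 10. Stack: [10]
LOAD_FAST n → push 33. Stack: [10, 33]
BINARY_OP * → 10 * 33 = 330. Stack: [330]
STORE_FAST n → n=330. Stack: []
LOAD_FAST_LOAD_FAST x,a → push 17,11. Stack: [17, 11]
BINARY_OP * → 17 * 11 = 187. Stack: [187]
STORE_FAST s → s=187. Stack: []
LOAD_FAST n → push 330. Stack: [330]
RETURN_VALUE → return 330.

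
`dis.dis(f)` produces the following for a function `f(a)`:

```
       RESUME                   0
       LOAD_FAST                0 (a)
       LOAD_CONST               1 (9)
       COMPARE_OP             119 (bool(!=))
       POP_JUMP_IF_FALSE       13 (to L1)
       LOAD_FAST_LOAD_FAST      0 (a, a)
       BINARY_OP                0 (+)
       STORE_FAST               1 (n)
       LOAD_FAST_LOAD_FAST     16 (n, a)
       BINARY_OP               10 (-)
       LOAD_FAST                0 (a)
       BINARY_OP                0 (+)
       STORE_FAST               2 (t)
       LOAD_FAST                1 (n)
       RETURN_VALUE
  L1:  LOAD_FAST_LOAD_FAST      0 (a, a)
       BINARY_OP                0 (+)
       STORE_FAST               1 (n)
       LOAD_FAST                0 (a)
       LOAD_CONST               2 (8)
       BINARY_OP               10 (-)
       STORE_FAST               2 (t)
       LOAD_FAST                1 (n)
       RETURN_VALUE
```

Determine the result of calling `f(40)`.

LOAD_FAST a → push 40. Stack: [40]
LOAD_CONST → push 9. Stack: [40, 9]
COMPARE_OP bool(!=) → 40 vs 9 = True. Stack: [True]
POP_JUMP_IF_FALSE → pop True; no jump. Stack: []
LOAD_FAST_LOAD_FAST a,a → push 40,40. Stack: [40, 40]
BINARY_OP + → 40 + 40 = 80. Stack: [80]
STORE_FAST n → n=80. Stack: []
LOAD_FAST_LOAD_FAST n,a → push 80,40. Stack: [80, 40]
BINARY_OP - → 80 - 40 = 40. Stack: [40]
LOAD_FAST a → push 40. Stack: [40, 40]
BINARY_OP + → 40 + 40 = 80. Stack: [80]
STORE_FAST t → t=80. Stack: []
LOAD_FAST n → push 80. Stack: [80]
RETURN_VALUE → return 80.

80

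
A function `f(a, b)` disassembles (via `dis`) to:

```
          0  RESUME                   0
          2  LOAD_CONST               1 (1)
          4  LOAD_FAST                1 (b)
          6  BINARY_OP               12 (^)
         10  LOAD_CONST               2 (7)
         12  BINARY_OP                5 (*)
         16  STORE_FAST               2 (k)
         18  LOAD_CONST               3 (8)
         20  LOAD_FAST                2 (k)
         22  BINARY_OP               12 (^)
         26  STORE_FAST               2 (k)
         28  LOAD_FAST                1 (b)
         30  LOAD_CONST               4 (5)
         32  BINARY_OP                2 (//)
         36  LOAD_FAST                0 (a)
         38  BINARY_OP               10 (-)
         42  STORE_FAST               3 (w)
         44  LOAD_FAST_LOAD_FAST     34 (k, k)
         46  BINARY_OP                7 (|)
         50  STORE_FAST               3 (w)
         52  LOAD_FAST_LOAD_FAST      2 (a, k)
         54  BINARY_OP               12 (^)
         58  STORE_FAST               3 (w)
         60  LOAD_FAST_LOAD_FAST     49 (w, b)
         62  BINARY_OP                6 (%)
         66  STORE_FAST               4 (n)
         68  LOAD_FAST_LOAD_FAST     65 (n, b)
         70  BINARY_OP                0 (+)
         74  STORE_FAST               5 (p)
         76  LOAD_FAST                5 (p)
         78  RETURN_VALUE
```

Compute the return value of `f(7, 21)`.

LOAD_CONST → push 1. Stack: [1]
LOAD_FAST b → push 21. Stack: [1, 21]
BINARY_OP ^ → 1 ^ 21 = 20. Stack: [20]
LOAD_CONST → push 7. Stack: [20, 7]
BINARY_OP * → 20 * 7 = 140. Stack: [140]
STORE_FAST k → k=140. Stack: []
LOAD_CONST → push 8. Stack: [8]
LOAD_FAST k → push 140. Stack: [8, 140]
BINARY_OP ^ → 8 ^ 140 = 132. Stack: [132]
STORE_FAST k → k=132. Stack: []
LOAD_FAST b → push 21. Stack: [21]
LOAD_CONST → push 5. Stack: [21, 5]
BINARY_OP // → 21 // 5 = 4. Stack: [4]
LOAD_FAST a → push 7. Stack: [4, 7]
BINARY_OP - → 4 - 7 = -3. Stack: [-3]
STORE_FAST w → w=-3. Stack: []
LOAD_FAST_LOAD_FAST k,k → push 132,132. Stack: [132, 132]
BINARY_OP | → 132 | 132 = 132. Stack: [132]
STORE_FAST w → w=132. Stack: []
LOAD_FAST_LOAD_FAST a,k → push 7,132. Stack: [7, 132]
BINARY_OP ^ → 7 ^ 132 = 131. Stack: [131]
STORE_FAST w → w=131. Stack: []
LOAD_FAST_LOAD_FAST w,b → push 131,21. Stack: [131, 21]
BINARY_OP % → 131 % 21 = 5. Stack: [5]
STORE_FAST n → n=5. Stack: []
LOAD_FAST_LOAD_FAST n,b → push 5,21. Stack: [5, 21]
BINARY_OP + → 5 + 21 = 26. Stack: [26]
STORE_FAST p → p=26. Stack: []
LOAD_FAST p → push 26. Stack: [26]
RETURN_VALUE → return 26.

26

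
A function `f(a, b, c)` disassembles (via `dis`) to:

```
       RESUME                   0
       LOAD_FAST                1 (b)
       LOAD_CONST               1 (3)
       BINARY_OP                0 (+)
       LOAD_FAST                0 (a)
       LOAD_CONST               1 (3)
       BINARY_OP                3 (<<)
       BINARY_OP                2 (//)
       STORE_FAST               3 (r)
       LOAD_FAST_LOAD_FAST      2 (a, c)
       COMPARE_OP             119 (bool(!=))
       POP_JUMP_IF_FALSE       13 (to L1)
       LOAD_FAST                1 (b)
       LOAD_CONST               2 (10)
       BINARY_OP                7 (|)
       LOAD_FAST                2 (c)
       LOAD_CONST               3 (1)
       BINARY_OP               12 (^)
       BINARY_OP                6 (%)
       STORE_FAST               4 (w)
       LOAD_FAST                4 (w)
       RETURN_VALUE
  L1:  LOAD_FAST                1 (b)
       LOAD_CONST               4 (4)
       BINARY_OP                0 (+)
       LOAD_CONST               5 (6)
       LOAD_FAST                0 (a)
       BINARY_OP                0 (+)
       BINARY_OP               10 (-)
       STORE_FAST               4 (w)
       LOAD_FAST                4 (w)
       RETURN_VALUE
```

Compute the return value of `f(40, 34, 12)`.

LOAD_FAST b → push 34. Stack: [34]
LOAD_CONST → push 3. Stack: [34, 3]
BINARY_OP + → 34 + 3 = 37. Stack: [37]
LOAD_FAST a → push 40. Stack: [37, 40]
LOAD_CONST → push 3. Stack: [37, 40, 3]
BINARY_OP << → 40 << 3 = 320. Stack: [37, 320]
BINARY_OP // → 37 // 320 = 0. Stack: [0]
STORE_FAST r → r=0. Stack: []
LOAD_FAST_LOAD_FAST a,c → push 40,12. Stack: [40, 12]
COMPARE_OP bool(!=) → 40 vs 12 = True. Stack: [True]
POP_JUMP_IF_FALSE → pop True; no jump. Stack: []
LOAD_FAST b → push 34. Stack: [34]
LOAD_CONST → push 10. Stack: [34, 10]
BINARY_OP | → 34 | 10 = 42. Stack: [42]
LOAD_FAST c → push 12. Stack: [42, 12]
LOAD_CONST → push 1. Stack: [42, 12, 1]
BINARY_OP ^ → 12 ^ 1 = 13. Stack: [42, 13]
BINARY_OP % → 42 % 13 = 3. Stack: [3]
STORE_FAST w → w=3. Stack: []
LOAD_FAST w → push 3. Stack: [3]
RETURN_VALUE → return 3.

3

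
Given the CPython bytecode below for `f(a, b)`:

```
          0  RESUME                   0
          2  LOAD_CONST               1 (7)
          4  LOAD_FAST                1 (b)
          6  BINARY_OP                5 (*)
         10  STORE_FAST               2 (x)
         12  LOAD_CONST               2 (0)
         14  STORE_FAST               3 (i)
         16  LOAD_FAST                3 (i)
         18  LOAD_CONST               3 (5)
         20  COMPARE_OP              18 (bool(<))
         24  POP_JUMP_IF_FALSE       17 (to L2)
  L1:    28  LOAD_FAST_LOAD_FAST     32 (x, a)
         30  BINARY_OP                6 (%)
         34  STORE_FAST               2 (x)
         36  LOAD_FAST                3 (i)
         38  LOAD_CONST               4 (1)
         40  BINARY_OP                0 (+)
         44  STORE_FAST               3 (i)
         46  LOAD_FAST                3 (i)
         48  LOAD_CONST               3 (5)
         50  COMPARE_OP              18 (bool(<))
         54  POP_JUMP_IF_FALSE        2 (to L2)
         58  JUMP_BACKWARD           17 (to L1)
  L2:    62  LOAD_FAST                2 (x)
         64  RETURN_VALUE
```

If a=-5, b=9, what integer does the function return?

LOAD_CONST → push 7
LOAD_FAST b → push 9
BINARY_OP * → 7 * 9 = 63
STORE_FAST x → x=63
LOAD_CONST → push 0
STORE_FAST i → i=0
LOAD_FAST i → push 0
LOAD_CONST → push 5
COMPARE_OP bool(<) → 0 vs 5 = True
POP_JUMP_IF_FALSE → pop True; no jump
LOAD_FAST_LOAD_FAST x,a → push 63,-5
BINARY_OP % → 63 % -5 = -2
STORE_FAST x → x=-2
LOAD_FAST i → push 0
LOAD_CONST → push 1
BINARY_OP + → 0 + 1 = 1
STORE_FAST i → i=1
LOAD_FAST i → push 1
LOAD_CONST → push 5
COMPARE_OP bool(<) → 1 vs 5 = True
POP_JUMP_IF_FALSE → pop True; no jump
LOAD_FAST_LOAD_FAST x,a → push -2,-5
BINARY_OP % → -2 % -5 = -2
STORE_FAST x → x=-2
LOAD_FAST i → push 1
LOAD_CONST → push 1
BINARY_OP + → 1 + 1 = 2
STORE_FAST i → i=2
LOAD_FAST i → push 2
LOAD_CONST → push 5
COMPARE_OP bool(<) → 2 vs 5 = True
POP_JUMP_IF_FALSE → pop True; no jump
LOAD_FAST_LOAD_FAST x,a → push -2,-5
BINARY_OP % → -2 % -5 = -2
STORE_FAST x → x=-2
LOAD_FAST i → push 2
LOAD_CONST → push 1
BINARY_OP + → 2 + 1 = 3
STORE_FAST i → i=3
LOAD_FAST i → push 3
LOAD_CONST → push 5
COMPARE_OP bool(<) → 3 vs 5 = True
POP_JUMP_IF_FALSE → pop True; no jump
LOAD_FAST_LOAD_FAST x,a → push -2,-5
BINARY_OP % → -2 % -5 = -2
STORE_FAST x → x=-2
LOAD_FAST i → push 3
LOAD_CONST → push 1
BINARY_OP + → 3 + 1 = 4
STORE_FAST i → i=4
LOAD_FAST i → push 4
LOAD_CONST → push 5
COMPARE_OP bool(<) → 4 vs 5 = True
POP_JUMP_IF_FALSE → pop True; no jump
LOAD_FAST_LOAD_FAST x,a → push -2,-5
BINARY_OP % → -2 % -5 = -2
STORE_FAST x → x=-2
LOAD_FAST i → push 4
LOAD_CONST → push 1
BINARY_OP + → 4 + 1 = 5
STORE_FAST i → i=5
LOAD_FAST i → push 5
LOAD_CONST → push 5
COMPARE_OP bool(<) → 5 vs 5 = False
POP_JUMP_IF_FALSE → pop False; jump
LOAD_FAST x → push -2
RETURN_VALUE → return -2.

-2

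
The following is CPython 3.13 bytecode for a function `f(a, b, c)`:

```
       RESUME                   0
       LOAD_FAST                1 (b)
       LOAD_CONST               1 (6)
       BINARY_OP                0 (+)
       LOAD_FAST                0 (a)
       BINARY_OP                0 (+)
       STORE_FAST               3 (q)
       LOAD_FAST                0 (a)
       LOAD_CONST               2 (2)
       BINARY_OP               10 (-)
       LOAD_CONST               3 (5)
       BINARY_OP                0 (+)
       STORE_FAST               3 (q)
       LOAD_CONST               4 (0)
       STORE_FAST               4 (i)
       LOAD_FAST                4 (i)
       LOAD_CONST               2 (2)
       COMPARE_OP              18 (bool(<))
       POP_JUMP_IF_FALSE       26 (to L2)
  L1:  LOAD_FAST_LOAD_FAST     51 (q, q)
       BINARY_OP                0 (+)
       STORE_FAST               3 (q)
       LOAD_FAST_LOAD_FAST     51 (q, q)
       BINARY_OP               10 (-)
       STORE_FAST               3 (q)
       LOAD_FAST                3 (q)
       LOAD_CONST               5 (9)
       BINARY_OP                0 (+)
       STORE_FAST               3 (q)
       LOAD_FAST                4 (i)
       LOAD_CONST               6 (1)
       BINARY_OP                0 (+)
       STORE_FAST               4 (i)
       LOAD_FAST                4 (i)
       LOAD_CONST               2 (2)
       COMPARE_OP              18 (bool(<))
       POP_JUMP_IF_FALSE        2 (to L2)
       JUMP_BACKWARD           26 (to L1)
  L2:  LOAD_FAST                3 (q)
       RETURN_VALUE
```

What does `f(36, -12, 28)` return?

LOAD_FAST b → push -12. Stack: [-12]
LOAD_CONST → push 6. Stack: [-12, 6]
BINARY_OP + → -12 + 6 = -6. Stack: [-6]
LOAD_FAST a → push 36. Stack: [-6, 36]
BINARY_OP + → -6 + 36 = 30. Stack: [30]
STORE_FAST q → q=30. Stack: []
LOAD_FAST a → push 36. Stack: [36]
LOAD_CONST → push 2. Stack: [36, 2]
BINARY_OP - → 36 - 2 = 34. Stack: [34]
LOAD_CONST → push 5. Stack: [34, 5]
BINARY_OP + → 34 + 5 = 39. Stack: [39]
STORE_FAST q → q=39. Stack: []
LOAD_CONST → push 0. Stack: [0]
STORE_FAST i → i=0. Stack: []
LOAD_FAST i → push 0. Stack: [0]
LOAD_CONST → push 2. Stack: [0, 2]
COMPARE_OP bool(<) → 0 vs 2 = True. Stack: [True]
POP_JUMP_IF_FALSE → pop True; no jump. Stack: []
LOAD_FAST_LOAD_FAST q,q → push 39,39. Stack: [39, 39]
BINARY_OP + → 39 + 39 = 78. Stack: [78]
STORE_FAST q → q=78. Stack: []
LOAD_FAST_LOAD_FAST q,q → push 78,78. Stack: [78, 78]
BINARY_OP - → 78 - 78 = 0. Stack: [0]
STORE_FAST q → q=0. Stack: []
LOAD_FAST q → push 0. Stack: [0]
LOAD_CONST → push 9. Stack: [0, 9]
BINARY_OP + → 0 + 9 = 9. Stack: [9]
STORE_FAST q → q=9. Stack: []
LOAD_FAST i → push 0. Stack: [0]
LOAD_CONST → push 1. Stack: [0, 1]
BINARY_OP + → 0 + 1 = 1. Stack: [1]
STORE_FAST i → i=1. Stack: []
LOAD_FAST i → push 1. Stack: [1]
LOAD_CONST → push 2. Stack: [1, 2]
COMPARE_OP bool(<) → 1 vs 2 = True. Stack: [True]
POP_JUMP_IF_FALSE → pop True; no jump. Stack: []
LOAD_FAST_LOAD_FAST q,q → push 9,9. Stack: [9, 9]
BINARY_OP + → 9 + 9 = 18. Stack: [18]
STORE_FAST q → q=18. Stack: []
LOAD_FAST_LOAD_FAST q,q → push 18,18. Stack: [18, 18]
BINARY_OP - → 18 - 18 = 0. Stack: [0]
STORE_FAST q → q=0. Stack: []
LOAD_FAST q → push 0. Stack: [0]
LOAD_CONST → push 9. Stack: [0, 9]
BINARY_OP + → 0 + 9 = 9. Stack: [9]
STORE_FAST q → q=9. Stack: []
LOAD_FAST i → push 1. Stack: [1]
LOAD_CONST → push 1. Stack: [1, 1]
BINARY_OP + → 1 + 1 = 2. Stack: [2]
STORE_FAST i → i=2. Stack: []
LOAD_FAST i → push 2. Stack: [2]
LOAD_CONST → push 2. Stack: [2, 2]
COMPARE_OP bool(<) → 2 vs 2 = False. Stack: [False]
POP_JUMP_IF_FALSE → pop False; jump. Stack: []
LOAD_FAST q → push 9. Stack: [9]
RETURN_VALUE → return 9.

9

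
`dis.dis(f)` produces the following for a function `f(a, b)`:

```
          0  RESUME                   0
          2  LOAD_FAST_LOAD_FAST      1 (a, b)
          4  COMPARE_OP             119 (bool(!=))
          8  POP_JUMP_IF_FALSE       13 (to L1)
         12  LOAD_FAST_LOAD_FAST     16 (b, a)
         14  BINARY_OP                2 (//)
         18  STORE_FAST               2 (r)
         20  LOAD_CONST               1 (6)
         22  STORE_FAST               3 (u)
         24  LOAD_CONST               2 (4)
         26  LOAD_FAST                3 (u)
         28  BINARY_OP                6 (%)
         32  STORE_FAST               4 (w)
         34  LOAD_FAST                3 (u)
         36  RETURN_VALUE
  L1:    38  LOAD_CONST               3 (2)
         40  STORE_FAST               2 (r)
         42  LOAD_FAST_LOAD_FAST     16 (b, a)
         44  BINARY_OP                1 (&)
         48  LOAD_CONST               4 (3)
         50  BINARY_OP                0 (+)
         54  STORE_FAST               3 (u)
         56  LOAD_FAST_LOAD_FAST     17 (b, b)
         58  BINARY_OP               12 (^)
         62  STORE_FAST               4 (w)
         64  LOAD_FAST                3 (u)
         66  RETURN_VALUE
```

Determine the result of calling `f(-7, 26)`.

6

LOAD_FAST_LOAD_FAST a,b → push -7,26. Stack: [-7, 26]
COMPARE_OP bool(!=) → -7 vs 26 = True. Stack: [True]
POP_JUMP_IF_FALSE → pop True; no jump. Stack: []
LOAD_FAST_LOAD_FAST b,a → push 26,-7. Stack: [26, -7]
BINARY_OP // → 26 // -7 = -4. Stack: [-4]
STORE_FAST r → r=-4. Stack: []
LOAD_CONST → push 6. Stack: [6]
STORE_FAST u → u=6. Stack: []
LOAD_CONST → push 4. Stack: [4]
LOAD_FAST u → push 6. Stack: [4, 6]
BINARY_OP % → 4 % 6 = 4. Stack: [4]
STORE_FAST w → w=4. Stack: []
LOAD_FAST u → push 6. Stack: [6]
RETURN_VALUE → return 6.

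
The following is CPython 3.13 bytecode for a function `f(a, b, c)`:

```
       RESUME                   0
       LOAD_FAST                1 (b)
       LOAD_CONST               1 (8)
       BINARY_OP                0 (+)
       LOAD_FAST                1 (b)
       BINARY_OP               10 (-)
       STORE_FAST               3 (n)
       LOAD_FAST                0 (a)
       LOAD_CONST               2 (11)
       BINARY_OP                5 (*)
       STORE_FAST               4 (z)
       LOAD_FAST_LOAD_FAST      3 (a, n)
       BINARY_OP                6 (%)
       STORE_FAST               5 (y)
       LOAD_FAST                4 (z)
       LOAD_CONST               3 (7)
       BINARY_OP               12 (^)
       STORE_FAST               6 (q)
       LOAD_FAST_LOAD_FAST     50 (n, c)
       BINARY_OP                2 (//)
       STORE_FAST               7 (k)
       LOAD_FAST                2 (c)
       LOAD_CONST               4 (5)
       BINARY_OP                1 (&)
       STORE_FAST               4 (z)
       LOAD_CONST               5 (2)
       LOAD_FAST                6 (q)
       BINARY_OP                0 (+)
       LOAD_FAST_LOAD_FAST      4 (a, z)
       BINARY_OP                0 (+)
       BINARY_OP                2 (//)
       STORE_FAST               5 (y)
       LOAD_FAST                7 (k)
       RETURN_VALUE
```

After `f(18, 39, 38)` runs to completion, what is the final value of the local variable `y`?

LOAD_FAST b → push 39. Stack: [39]
LOAD_CONST → push 8. Stack: [39, 8]
BINARY_OP + → 39 + 8 = 47. Stack: [47]
LOAD_FAST b → push 39. Stack: [47, 39]
BINARY_OP - → 47 - 39 = 8. Stack: [8]
STORE_FAST n → n=8. Stack: []
LOAD_FAST a → push 18. Stack: [18]
LOAD_CONST → push 11. Stack: [18, 11]
BINARY_OP * → 18 * 11 = 198. Stack: [198]
STORE_FAST z → z=198. Stack: []
LOAD_FAST_LOAD_FAST a,n → push 18,8. Stack: [18, 8]
BINARY_OP % → 18 % 8 = 2. Stack: [2]
STORE_FAST y → y=2. Stack: []
LOAD_FAST z → push 198. Stack: [198]
LOAD_CONST → push 7. Stack: [198, 7]
BINARY_OP ^ → 198 ^ 7 = 193. Stack: [193]
STORE_FAST q → q=193. Stack: []
LOAD_FAST_LOAD_FAST n,c → push 8,38. Stack: [8, 38]
BINARY_OP // → 8 // 38 = 0. Stack: [0]
STORE_FAST k → k=0. Stack: []
LOAD_FAST c → push 38. Stack: [38]
LOAD_CONST → push 5. Stack: [38, 5]
BINARY_OP & → 38 & 5 = 4. Stack: [4]
STORE_FAST z → z=4. Stack: []
LOAD_CONST → push 2. Stack: [2]
LOAD_FAST q → push 193. Stack: [2, 193]
BINARY_OP + → 2 + 193 = 195. Stack: [195]
LOAD_FAST_LOAD_FAST a,z → push 18,4. Stack: [195, 18, 4]
BINARY_OP + → 18 + 4 = 22. Stack: [195, 22]
BINARY_OP // → 195 // 22 = 8. Stack: [8]
STORE_FAST y → y=8. Stack: []
LOAD_FAST k → push 0. Stack: [0]
RETURN_VALUE → return 0.

8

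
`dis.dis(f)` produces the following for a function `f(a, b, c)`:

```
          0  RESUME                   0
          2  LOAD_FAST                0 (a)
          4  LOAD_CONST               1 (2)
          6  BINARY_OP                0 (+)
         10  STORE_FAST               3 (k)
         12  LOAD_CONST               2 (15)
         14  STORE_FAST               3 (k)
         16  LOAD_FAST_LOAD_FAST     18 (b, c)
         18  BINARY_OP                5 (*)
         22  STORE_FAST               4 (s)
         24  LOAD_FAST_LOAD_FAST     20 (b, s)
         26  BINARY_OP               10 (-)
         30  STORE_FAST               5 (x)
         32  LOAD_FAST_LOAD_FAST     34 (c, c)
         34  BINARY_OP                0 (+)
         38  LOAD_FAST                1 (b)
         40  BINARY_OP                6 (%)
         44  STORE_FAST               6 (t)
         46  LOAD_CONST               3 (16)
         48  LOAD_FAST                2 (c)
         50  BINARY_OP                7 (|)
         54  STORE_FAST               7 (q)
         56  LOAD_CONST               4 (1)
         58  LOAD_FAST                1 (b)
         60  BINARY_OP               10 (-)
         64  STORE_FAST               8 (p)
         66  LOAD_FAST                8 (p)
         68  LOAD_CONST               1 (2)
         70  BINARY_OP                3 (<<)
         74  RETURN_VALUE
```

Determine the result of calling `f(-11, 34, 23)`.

LOAD_FAST a → push -11. Stack: [-11]
LOAD_CONST → push 2. Stack: [-11, 2]
BINARY_OP + → -11 + 2 = -9. Stack: [-9]
STORE_FAST k → k=-9. Stack: []
LOAD_CONST → push 15. Stack: [15]
STORE_FAST k → k=15. Stack: []
LOAD_FAST_LOAD_FAST b,c → push 34,23. Stack: [34, 23]
BINARY_OP * → 34 * 23 = 782. Stack: [782]
STORE_FAST s → s=782. Stack: []
LOAD_FAST_LOAD_FAST b,s → push 34,782. Stack: [34, 782]
BINARY_OP - → 34 - 782 = -748. Stack: [-748]
STORE_FAST x → x=-748. Stack: []
LOAD_FAST_LOAD_FAST c,c → push 23,23. Stack: [23, 23]
BINARY_OP + → 23 + 23 = 46. Stack: [46]
LOAD_FAST b → push 34. Stack: [46, 34]
BINARY_OP % → 46 % 34 = 12. Stack: [12]
STORE_FAST t → t=12. Stack: []
LOAD_CONST → push 16. Stack: [16]
LOAD_FAST c → push 23. Stack: [16, 23]
BINARY_OP | → 16 | 23 = 23. Stack: [23]
STORE_FAST q → q=23. Stack: []
LOAD_CONST → push 1. Stack: [1]
LOAD_FAST b → push 34. Stack: [1, 34]
BINARY_OP - → 1 - 34 = -33. Stack: [-33]
STORE_FAST p → p=-33. Stack: []
LOAD_FAST p → push -33. Stack: [-33]
LOAD_CONST → push 2. Stack: [-33, 2]
BINARY_OP << → -33 << 2 = -132. Stack: [-132]
RETURN_VALUE → return -132.

-132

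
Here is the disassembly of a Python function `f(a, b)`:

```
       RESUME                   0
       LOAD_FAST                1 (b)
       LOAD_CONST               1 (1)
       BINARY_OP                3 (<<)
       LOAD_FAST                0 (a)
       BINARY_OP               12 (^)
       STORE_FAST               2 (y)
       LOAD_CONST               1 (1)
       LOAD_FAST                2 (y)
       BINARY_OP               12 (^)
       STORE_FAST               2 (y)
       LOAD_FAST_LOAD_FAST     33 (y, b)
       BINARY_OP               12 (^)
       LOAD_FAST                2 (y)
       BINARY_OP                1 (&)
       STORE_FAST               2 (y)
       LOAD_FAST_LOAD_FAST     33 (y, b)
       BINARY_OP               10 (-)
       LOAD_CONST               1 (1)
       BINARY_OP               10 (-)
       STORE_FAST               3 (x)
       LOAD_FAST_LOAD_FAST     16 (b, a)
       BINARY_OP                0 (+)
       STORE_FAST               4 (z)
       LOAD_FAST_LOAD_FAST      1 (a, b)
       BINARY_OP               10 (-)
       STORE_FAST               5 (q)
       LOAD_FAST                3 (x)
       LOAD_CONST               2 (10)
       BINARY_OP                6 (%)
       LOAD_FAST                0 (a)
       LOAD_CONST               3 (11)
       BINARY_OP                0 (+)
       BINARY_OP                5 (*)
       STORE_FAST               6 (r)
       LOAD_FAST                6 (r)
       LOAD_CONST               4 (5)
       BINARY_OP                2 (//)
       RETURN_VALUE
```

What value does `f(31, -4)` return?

42

LOAD_FAST b → push -4. Stack: [-4]
LOAD_CONST → push 1. Stack: [-4, 1]
BINARY_OP << → -4 << 1 = -8. Stack: [-8]
LOAD_FAST a → push 31. Stack: [-8, 31]
BINARY_OP ^ → -8 ^ 31 = -25. Stack: [-25]
STORE_FAST y → y=-25. Stack: []
LOAD_CONST → push 1. Stack: [1]
LOAD_FAST y → push -25. Stack: [1, -25]
BINARY_OP ^ → 1 ^ -25 = -26. Stack: [-26]
STORE_FAST y → y=-26. Stack: []
LOAD_FAST_LOAD_FAST y,b → push -26,-4. Stack: [-26, -4]
BINARY_OP ^ → -26 ^ -4 = 26. Stack: [26]
LOAD_FAST y → push -26. Stack: [26, -26]
BINARY_OP & → 26 & -26 = 2. Stack: [2]
STORE_FAST y → y=2. Stack: []
LOAD_FAST_LOAD_FAST y,b → push 2,-4. Stack: [2, -4]
BINARY_OP - → 2 - -4 = 6. Stack: [6]
LOAD_CONST → push 1. Stack: [6, 1]
BINARY_OP - → 6 - 1 = 5. Stack: [5]
STORE_FAST x → x=5. Stack: []
LOAD_FAST_LOAD_FAST b,a → push -4,31. Stack: [-4, 31]
BINARY_OP + → -4 + 31 = 27. Stack: [27]
STORE_FAST z → z=27. Stack: []
LOAD_FAST_LOAD_FAST a,b → push 31,-4. Stack: [31, -4]
BINARY_OP - → 31 - -4 = 35. Stack: [35]
STORE_FAST q → q=35. Stack: []
LOAD_FAST x → push 5. Stack: [5]
LOAD_CONST → push 10. Stack: [5, 10]
BINARY_OP % → 5 % 10 = 5. Stack: [5]
LOAD_FAST a → push 31. Stack: [5, 31]
LOAD_CONST → push 11. Stack: [5, 31, 11]
BINARY_OP + → 31 + 11 = 42. Stack: [5, 42]
BINARY_OP * → 5 * 42 = 210. Stack: [210]
STORE_FAST r → r=210. Stack: []
LOAD_FAST r → push 210. Stack: [210]
LOAD_CONST → push 5. Stack: [210, 5]
BINARY_OP // → 210 // 5 = 42. Stack: [42]
RETURN_VALUE → return 42.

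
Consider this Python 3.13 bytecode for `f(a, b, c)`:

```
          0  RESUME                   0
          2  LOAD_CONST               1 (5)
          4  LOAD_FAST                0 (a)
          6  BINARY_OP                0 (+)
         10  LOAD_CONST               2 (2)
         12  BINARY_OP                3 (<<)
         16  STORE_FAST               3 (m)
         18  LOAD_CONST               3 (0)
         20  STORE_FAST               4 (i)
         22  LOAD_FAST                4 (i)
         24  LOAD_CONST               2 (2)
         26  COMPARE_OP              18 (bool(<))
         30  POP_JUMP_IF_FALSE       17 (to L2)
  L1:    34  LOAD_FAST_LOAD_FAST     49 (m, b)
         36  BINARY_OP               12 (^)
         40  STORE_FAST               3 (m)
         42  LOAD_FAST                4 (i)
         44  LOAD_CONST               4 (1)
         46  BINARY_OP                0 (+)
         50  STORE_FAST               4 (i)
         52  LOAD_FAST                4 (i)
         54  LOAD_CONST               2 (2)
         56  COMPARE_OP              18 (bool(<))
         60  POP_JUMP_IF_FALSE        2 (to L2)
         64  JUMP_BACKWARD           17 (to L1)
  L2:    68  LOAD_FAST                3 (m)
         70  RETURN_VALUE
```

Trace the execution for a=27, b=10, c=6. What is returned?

LOAD_CONST → push 5. Stack: [5]
LOAD_FAST a → push 27. Stack: [5, 27]
BINARY_OP + → 5 + 27 = 32. Stack: [32]
LOAD_CONST → push 2. Stack: [32, 2]
BINARY_OP << → 32 << 2 = 128. Stack: [128]
STORE_FAST m → m=128. Stack: []
LOAD_CONST → push 0. Stack: [0]
STORE_FAST i → i=0. Stack: []
LOAD_FAST i → push 0. Stack: [0]
LOAD_CONST → push 2. Stack: [0, 2]
COMPARE_OP bool(<) → 0 vs 2 = True. Stack: [True]
POP_JUMP_IF_FALSE → pop True; no jump. Stack: []
LOAD_FAST_LOAD_FAST m,b → push 128,10. Stack: [128, 10]
BINARY_OP ^ → 128 ^ 10 = 138. Stack: [138]
STORE_FAST m → m=138. Stack: []
LOAD_FAST i → push 0. Stack: [0]
LOAD_CONST → push 1. Stack: [0, 1]
BINARY_OP + → 0 + 1 = 1. Stack: [1]
STORE_FAST i → i=1. Stack: []
LOAD_FAST i → push 1. Stack: [1]
LOAD_CONST → push 2. Stack: [1, 2]
COMPARE_OP bool(<) → 1 vs 2 = True. Stack: [True]
POP_JUMP_IF_FALSE → pop True; no jump. Stack: []
LOAD_FAST_LOAD_FAST m,b → push 138,10. Stack: [138, 10]
BINARY_OP ^ → 138 ^ 10 = 128. Stack: [128]
STORE_FAST m → m=128. Stack: []
LOAD_FAST i → push 1. Stack: [1]
LOAD_CONST → push 1. Stack: [1, 1]
BINARY_OP + → 1 + 1 = 2. Stack: [2]
STORE_FAST i → i=2. Stack: []
LOAD_FAST i → push 2. Stack: [2]
LOAD_CONST → push 2. Stack: [2, 2]
COMPARE_OP bool(<) → 2 vs 2 = False. Stack: [False]
POP_JUMP_IF_FALSE → pop False; jump. Stack: []
LOAD_FAST m → push 128. Stack: [128]
RETURN_VALUE → return 128.

128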